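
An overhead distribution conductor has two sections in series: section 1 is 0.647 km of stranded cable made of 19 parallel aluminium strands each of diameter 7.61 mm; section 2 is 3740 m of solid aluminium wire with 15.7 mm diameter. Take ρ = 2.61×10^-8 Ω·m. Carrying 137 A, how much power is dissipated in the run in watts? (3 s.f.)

Section 1: A_strand = π(3.8050e-03)² = 4.548e-05 m²; R₁ = ρL/(N·A_s) = (2.61×10^-8)(647)/(19×4.548e-05) = 0.01954 Ω
Section 2: A = π(d/2)² = π(7.8500e-03 m)² = 1.936e-04 m²
R₂ = (2.61×10^-8)(3740)/(1.936e-04) = 0.5042 Ω
R = R₁ + R₂ = 0.5238 Ω
P = I²R = (137)² × 0.5238 = 9830 W

9830 W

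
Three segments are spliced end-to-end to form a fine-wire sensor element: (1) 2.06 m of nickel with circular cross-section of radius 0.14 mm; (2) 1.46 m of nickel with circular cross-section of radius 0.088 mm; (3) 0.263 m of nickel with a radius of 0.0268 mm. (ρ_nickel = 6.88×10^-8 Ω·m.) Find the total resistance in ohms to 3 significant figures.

Seg 1: A = πr² = π(1.4000e-04 m)² = 6.158e-08 m²
R_1 = (6.88×10^-8)(2.06)/(6.158e-08) = 2.302 Ω
Seg 2: A = πr² = π(8.8000e-05 m)² = 2.433e-08 m²
R_2 = (6.88×10^-8)(1.46)/(2.433e-08) = 4.129 Ω
Seg 3: A = πr² = π(2.6800e-05 m)² = 2.256e-09 m²
R_3 = (6.88×10^-8)(0.263)/(2.256e-09) = 8.019 Ω
R_total = R_1 + R_2 + R_3 = 14.4 Ω

14.4 Ω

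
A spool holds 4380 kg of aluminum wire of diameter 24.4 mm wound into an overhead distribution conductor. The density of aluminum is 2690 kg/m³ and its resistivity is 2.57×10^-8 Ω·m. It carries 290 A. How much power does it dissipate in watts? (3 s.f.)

A = π(d/2)² = π(1.2200e-02 m)² = 4.6759e-04 m²
L = m/(density·A) = 4380/(2690×4.6759e-04) = 3482 m
R = ρL/A = (2.57×10^-8)(3482)/(4.6759e-04) = 0.1914 Ω
P = I²R = (290)² × 0.1914 = 16100 W

16100 W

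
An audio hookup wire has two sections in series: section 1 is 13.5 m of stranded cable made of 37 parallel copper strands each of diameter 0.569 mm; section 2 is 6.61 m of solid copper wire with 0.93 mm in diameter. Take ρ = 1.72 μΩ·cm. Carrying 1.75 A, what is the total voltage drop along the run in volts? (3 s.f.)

0.336 V

ρ = 1.72 μΩ·cm = 1.72×10^-8 Ω·m
Section 1: A_strand = π(2.8450e-04)² = 2.543e-07 m²; R₁ = ρL/(N·A_s) = (1.72×10^-8)(13.5)/(37×2.543e-07) = 0.02468 Ω
Section 2: A = π(d/2)² = π(4.6500e-04 m)² = 6.793e-07 m²
R₂ = (1.72×10^-8)(6.61)/(6.793e-07) = 0.1674 Ω
R = R₁ + R₂ = 0.192 Ω
V = IR = 1.75 × 0.192 = 0.336 V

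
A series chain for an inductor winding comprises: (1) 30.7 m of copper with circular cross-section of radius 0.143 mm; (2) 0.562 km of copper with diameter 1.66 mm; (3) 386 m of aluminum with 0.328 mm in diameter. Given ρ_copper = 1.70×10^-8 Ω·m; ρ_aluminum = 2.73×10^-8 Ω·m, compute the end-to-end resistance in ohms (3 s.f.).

Seg 1: A = πr² = π(1.4300e-04 m)² = 6.424e-08 m²
R_1 = (1.70×10^-8)(30.7)/(6.424e-08) = 8.124 Ω
Seg 2: A = π(d/2)² = π(8.3000e-04 m)² = 2.164e-06 m²
R_2 = (1.70×10^-8)(562)/(2.164e-06) = 4.414 Ω
Seg 3: A = π(d/2)² = π(1.6400e-04 m)² = 8.450e-08 m²
R_3 = (2.73×10^-8)(386)/(8.450e-08) = 124.7 Ω
R_total = R_1 + R_2 + R_3 = 137 Ω

137 Ω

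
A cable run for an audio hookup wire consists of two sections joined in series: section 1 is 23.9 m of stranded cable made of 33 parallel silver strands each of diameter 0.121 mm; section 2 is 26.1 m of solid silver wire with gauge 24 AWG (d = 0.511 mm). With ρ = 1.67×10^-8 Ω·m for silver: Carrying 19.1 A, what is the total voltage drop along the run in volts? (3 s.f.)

Section 1: A_strand = π(6.0500e-05)² = 1.150e-08 m²; R₁ = ρL/(N·A_s) = (1.67×10^-8)(23.9)/(33×1.150e-08) = 1.052 Ω
Section 2: A = π(0.511/2 mm)² = π(2.5550e-04 m)² = 2.051e-07 m²
R₂ = (1.67×10^-8)(26.1)/(2.051e-07) = 2.125 Ω
R = R₁ + R₂ = 3.177 Ω
V = IR = 19.1 × 3.177 = 60.7 V

60.7 V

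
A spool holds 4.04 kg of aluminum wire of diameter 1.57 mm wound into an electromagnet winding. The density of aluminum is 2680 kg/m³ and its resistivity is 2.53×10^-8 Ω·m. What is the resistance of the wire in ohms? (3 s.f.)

10.2 Ω

A = π(d/2)² = π(7.8500e-04 m)² = 1.9359e-06 m²
L = m/(density·A) = 4.04/(2680×1.9359e-06) = 778.7 m
R = ρL/A = (2.53×10^-8)(778.7)/(1.9359e-06) = 10.2 Ω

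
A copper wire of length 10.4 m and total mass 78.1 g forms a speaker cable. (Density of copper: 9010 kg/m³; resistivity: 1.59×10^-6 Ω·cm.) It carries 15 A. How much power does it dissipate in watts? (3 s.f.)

44.6 W

ρ = 1.59×10^-6 Ω·cm = 1.59×10^-8 Ω·m
A = m/(density·L) = 0.0781/(9010×10.4) = 8.3348e-07 m²
R = ρL/A = (1.59×10^-8)(10.4)/(8.3348e-07) = 0.1984 Ω
P = I²R = (15)² × 0.1984 = 44.6 W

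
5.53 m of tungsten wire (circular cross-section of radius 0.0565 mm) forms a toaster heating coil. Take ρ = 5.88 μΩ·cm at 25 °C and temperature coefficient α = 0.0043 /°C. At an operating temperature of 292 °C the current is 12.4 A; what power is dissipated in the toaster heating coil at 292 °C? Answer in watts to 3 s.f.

ρ = 5.88 μΩ·cm = 5.88×10^-8 Ω·m
A = πr² = π(5.6500e-05 m)² = 1.003e-08 m²
R₍25₎ = ρL/A = (5.88×10^-8)(5.53)/(1.003e-08) = 32.42 Ω
R₍292₎ = R₍25₎(1 + αΔT) = 32.42 × (1 + 0.0043×267) = 69.65 Ω
P = I²R = (12.4)² × 69.65 = 10700 W

10700 W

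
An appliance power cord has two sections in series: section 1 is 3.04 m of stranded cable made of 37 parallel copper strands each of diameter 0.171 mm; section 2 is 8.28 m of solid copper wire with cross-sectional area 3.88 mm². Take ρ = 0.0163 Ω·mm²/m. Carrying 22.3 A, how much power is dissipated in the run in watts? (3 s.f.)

ρ = 0.0163 Ω·mm²/m = 1.63×10^-8 Ω·m
Section 1: A_strand = π(8.5500e-05)² = 2.297e-08 m²; R₁ = ρL/(N·A_s) = (1.63×10^-8)(3.04)/(37×2.297e-08) = 0.05831 Ω
Section 2: A = 3.88 mm² = 3.880e-06 m²
R₂ = (1.63×10^-8)(8.28)/(3.880e-06) = 0.03478 Ω
R = R₁ + R₂ = 0.0931 Ω
P = I²R = (22.3)² × 0.0931 = 46.3 W

46.3 W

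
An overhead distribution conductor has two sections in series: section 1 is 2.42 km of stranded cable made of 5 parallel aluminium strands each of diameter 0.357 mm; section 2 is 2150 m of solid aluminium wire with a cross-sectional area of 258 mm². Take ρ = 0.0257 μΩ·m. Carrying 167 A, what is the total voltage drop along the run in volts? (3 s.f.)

ρ = 0.0257 μΩ·m = 2.57×10^-8 Ω·m
Section 1: A_strand = π(1.7850e-04)² = 1.001e-07 m²; R₁ = ρL/(N·A_s) = (2.57×10^-8)(2420)/(5×1.001e-07) = 124.3 Ω
Section 2: A = 258 mm² = 2.580e-04 m²
R₂ = (2.57×10^-8)(2150)/(2.580e-04) = 0.2142 Ω
R = R₁ + R₂ = 124.5 Ω
V = IR = 167 × 124.5 = 20800 V

20800 V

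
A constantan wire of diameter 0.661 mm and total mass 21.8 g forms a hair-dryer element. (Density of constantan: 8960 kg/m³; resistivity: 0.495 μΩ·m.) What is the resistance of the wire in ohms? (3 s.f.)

10.2 Ω

ρ = 0.495 μΩ·m = 4.95×10^-7 Ω·m
A = π(d/2)² = π(3.3050e-04 m)² = 3.4316e-07 m²
L = m/(density·A) = 0.0218/(8960×3.4316e-07) = 7.09 m
R = ρL/A = (4.95×10^-7)(7.09)/(3.4316e-07) = 10.2 Ω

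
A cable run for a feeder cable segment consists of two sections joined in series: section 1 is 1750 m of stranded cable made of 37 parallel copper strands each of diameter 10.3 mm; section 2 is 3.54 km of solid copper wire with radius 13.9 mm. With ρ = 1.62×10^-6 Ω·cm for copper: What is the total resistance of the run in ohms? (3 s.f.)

0.104 Ω

ρ = 1.62×10^-6 Ω·cm = 1.62×10^-8 Ω·m
Section 1: A_strand = π(5.1500e-03)² = 8.332e-05 m²; R₁ = ρL/(N·A_s) = (1.62×10^-8)(1750)/(37×8.332e-05) = 0.009196 Ω
Section 2: A = πr² = π(1.3900e-02 m)² = 6.070e-04 m²
R₂ = (1.62×10^-8)(3540)/(6.070e-04) = 0.09448 Ω
R = R₁ + R₂ = 0.104 Ω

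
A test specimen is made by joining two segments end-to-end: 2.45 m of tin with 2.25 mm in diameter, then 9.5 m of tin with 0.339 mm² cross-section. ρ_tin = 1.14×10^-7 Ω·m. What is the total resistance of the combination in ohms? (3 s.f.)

3.26 Ω

Segment 1: A = π(d/2)² = π(1.1250e-03 m)² = 3.976e-06 m²
R₁ = ρL/A = (1.14×10^-7)(2.45)/(3.976e-06) = 0.07025 Ω
Segment 2: A = 0.339 mm² = 3.390e-07 m²
R₂ = (1.14×10^-7)(9.5)/(3.390e-07) = 3.195 Ω
R = R₁ + R₂ = 3.26 Ω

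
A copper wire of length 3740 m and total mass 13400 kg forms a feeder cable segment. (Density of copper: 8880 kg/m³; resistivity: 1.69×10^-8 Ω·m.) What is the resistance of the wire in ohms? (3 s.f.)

0.157 Ω

A = m/(density·L) = 13400/(8880×3740) = 4.0348e-04 m²
R = ρL/A = (1.69×10^-8)(3740)/(4.0348e-04) = 0.157 Ω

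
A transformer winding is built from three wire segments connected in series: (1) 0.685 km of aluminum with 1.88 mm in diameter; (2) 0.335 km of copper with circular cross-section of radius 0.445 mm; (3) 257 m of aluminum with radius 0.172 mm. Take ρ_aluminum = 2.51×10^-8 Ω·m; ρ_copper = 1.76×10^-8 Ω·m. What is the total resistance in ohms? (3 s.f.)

Seg 1: A = π(d/2)² = π(9.4000e-04 m)² = 2.776e-06 m²
R_1 = (2.51×10^-8)(685)/(2.776e-06) = 6.194 Ω
Seg 2: A = πr² = π(4.4500e-04 m)² = 6.221e-07 m²
R_2 = (1.76×10^-8)(335)/(6.221e-07) = 9.477 Ω
Seg 3: A = πr² = π(1.7200e-04 m)² = 9.294e-08 m²
R_3 = (2.51×10^-8)(257)/(9.294e-08) = 69.41 Ω
R_total = R_1 + R_2 + R_3 = 85.1 Ω

85.1 Ω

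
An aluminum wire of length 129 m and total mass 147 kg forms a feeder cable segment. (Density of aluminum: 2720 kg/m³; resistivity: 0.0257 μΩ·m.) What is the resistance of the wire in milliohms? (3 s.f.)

ρ = 0.0257 μΩ·m = 2.57×10^-8 Ω·m
A = m/(density·L) = 147/(2720×129) = 4.1895e-04 m²
R = ρL/A = (2.57×10^-8)(129)/(4.1895e-04) = 7.91 mΩ

7.91 mΩ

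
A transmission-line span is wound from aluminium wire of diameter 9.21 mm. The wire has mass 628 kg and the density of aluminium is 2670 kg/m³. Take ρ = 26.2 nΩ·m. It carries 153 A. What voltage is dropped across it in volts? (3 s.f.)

ρ = 26.2 nΩ·m = 2.62×10^-8 Ω·m
A = π(d/2)² = π(4.6050e-03 m)² = 6.6621e-05 m²
L = m/(density·A) = 628/(2670×6.6621e-05) = 3531 m
R = ρL/A = (2.62×10^-8)(3531)/(6.6621e-05) = 1.388 Ω
V = IR = 153 × 1.388 = 212 V

212 V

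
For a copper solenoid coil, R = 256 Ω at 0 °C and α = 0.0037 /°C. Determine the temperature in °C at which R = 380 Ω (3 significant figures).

131 °C

R = R₀(1 + α(T − T₀)) ⇒ T = T₀ + (R/R₀ − 1)/α
T = 0 + (380/256 − 1)/0.0037 = 0 + (0.4844)/0.0037 = 131 °C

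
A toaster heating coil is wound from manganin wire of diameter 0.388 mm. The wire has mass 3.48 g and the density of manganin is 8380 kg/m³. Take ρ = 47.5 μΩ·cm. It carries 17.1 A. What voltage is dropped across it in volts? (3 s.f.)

ρ = 47.5 μΩ·cm = 4.75×10^-7 Ω·m
A = π(d/2)² = π(1.9400e-04 m)² = 1.1824e-07 m²
L = m/(density·A) = 0.00348/(8380×1.1824e-07) = 3.512 m
R = ρL/A = (4.75×10^-7)(3.512)/(1.1824e-07) = 14.11 Ω
V = IR = 17.1 × 14.11 = 241 V

241 V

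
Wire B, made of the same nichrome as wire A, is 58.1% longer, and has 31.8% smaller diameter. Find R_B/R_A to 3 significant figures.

3.40

R ∝ L/d², so R_B/R_A = (1 + 58.1/100) × (1 − 31.8/100)⁻²
= 1.581 × 2.15 = 3.40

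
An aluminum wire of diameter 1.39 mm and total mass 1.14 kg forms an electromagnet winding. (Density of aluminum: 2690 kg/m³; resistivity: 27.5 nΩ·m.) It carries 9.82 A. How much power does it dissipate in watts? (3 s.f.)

488 W

ρ = 27.5 nΩ·m = 2.75×10^-8 Ω·m
A = π(d/2)² = π(6.9500e-04 m)² = 1.5175e-06 m²
L = m/(density·A) = 1.14/(2690×1.5175e-06) = 279.3 m
R = ρL/A = (2.75×10^-8)(279.3)/(1.5175e-06) = 5.061 Ω
P = I²R = (9.82)² × 5.061 = 488 W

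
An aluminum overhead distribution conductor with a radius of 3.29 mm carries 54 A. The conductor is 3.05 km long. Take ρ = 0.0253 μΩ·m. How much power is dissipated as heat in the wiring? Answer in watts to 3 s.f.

ρ = 0.0253 μΩ·m = 2.53×10^-8 Ω·m
A = πr² = π(3.2900e-03 m)² = 3.400e-05 m²
R = ρL/A = (2.53×10^-8)(3050)/(3.400e-05) = 2.269 Ω
P = I²R = (54)² × 2.269 = 6620 W

6620 W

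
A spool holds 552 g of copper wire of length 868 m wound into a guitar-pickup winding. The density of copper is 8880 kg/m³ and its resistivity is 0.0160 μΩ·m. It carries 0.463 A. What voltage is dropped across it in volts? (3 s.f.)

ρ = 0.0160 μΩ·m = 1.60×10^-8 Ω·m
A = m/(density·L) = 0.552/(8880×868) = 7.1615e-08 m²
R = ρL/A = (1.60×10^-8)(868)/(7.1615e-08) = 193.9 Ω
V = IR = 0.463 × 193.9 = 89.8 V

89.8 V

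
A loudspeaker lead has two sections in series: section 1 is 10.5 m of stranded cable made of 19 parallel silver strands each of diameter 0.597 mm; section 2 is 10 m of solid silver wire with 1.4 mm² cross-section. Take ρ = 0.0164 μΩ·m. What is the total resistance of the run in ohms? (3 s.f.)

0.150 Ω

ρ = 0.0164 μΩ·m = 1.64×10^-8 Ω·m
Section 1: A_strand = π(2.9850e-04)² = 2.799e-07 m²; R₁ = ρL/(N·A_s) = (1.64×10^-8)(10.5)/(19×2.799e-07) = 0.03238 Ω
Section 2: A = 1.4 mm² = 1.400e-06 m²
R₂ = (1.64×10^-8)(10)/(1.400e-06) = 0.1171 Ω
R = R₁ + R₂ = 0.150 Ω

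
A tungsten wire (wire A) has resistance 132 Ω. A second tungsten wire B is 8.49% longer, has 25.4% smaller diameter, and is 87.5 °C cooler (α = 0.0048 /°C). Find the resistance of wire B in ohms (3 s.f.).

R ∝ ρL/d² with ρ ∝ (1+αΔT), so R_B/R_A = (1 + 8.49/100) × (1 − 25.4/100)⁻² × (1 − 0.0048×87.5)
= 1.085 × 1.797 × 0.58 = 1.131
R_B = 1.131 × 132 = 149 Ω

149 Ω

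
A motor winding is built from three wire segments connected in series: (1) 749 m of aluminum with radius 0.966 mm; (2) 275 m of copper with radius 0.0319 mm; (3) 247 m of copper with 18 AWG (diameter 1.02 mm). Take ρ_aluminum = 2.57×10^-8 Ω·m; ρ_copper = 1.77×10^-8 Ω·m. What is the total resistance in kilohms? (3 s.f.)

Seg 1: A = πr² = π(9.6600e-04 m)² = 2.932e-06 m²
R_1 = (2.57×10^-8)(749)/(2.932e-06) = 6.566 Ω
Seg 2: A = πr² = π(3.1900e-05 m)² = 3.197e-09 m²
R_2 = (1.77×10^-8)(275)/(3.197e-09) = 1523 Ω
Seg 3: A = π(1.02/2 mm)² = π(5.1000e-04 m)² = 8.171e-07 m²
R_3 = (1.77×10^-8)(247)/(8.171e-07) = 5.35 Ω
R_total = R_1 + R_2 + R_3 = 1.53 kΩ

1.53 kΩ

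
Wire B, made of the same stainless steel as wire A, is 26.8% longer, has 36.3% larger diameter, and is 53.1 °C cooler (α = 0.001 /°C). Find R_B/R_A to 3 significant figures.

0.646

R ∝ ρL/d² with ρ ∝ (1+αΔT), so R_B/R_A = (1 + 26.8/100) × (1 + 36.3/100)⁻² × (1 − 0.001×53.1)
= 1.268 × 0.5383 × 0.9469 = 0.646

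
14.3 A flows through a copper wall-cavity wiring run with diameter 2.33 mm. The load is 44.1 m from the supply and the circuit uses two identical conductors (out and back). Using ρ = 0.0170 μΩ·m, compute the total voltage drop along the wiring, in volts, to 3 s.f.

ρ = 0.0170 μΩ·m = 1.70×10^-8 Ω·m
A = π(d/2)² = π(1.1650e-03 m)² = 4.264e-06 m²
Total conductor length (both ways) L = 2 × 44.1 = 88.2 m
R = ρL/A = (1.70×10^-8)(88.2)/(4.264e-06) = 0.3517 Ω
V = IR = 14.3 × 0.3517 = 5.03 V

5.03 V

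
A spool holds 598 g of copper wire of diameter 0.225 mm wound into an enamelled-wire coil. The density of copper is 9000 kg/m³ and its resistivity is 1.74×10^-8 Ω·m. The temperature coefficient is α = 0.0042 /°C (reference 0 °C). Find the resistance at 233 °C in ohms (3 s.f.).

A = π(d/2)² = π(1.1250e-04 m)² = 3.9761e-08 m²
L = m/(density·A) = 0.598/(9000×3.9761e-08) = 1671 m
R = ρL/A = (1.74×10^-8)(1671)/(3.9761e-08) = 731.3 Ω
R(233 °C) = 731.3 × (1 + 0.0042×233) = 1450 Ω

1450 Ω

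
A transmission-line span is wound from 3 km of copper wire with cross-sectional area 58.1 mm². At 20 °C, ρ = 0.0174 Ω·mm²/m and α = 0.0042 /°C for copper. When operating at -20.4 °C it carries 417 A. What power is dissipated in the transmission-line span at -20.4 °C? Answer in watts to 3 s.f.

ρ = 0.0174 Ω·mm²/m = 1.74×10^-8 Ω·m
A = 58.1 mm² = 5.810e-05 m²
R₍20₎ = ρL/A = (1.74×10^-8)(3000)/(5.810e-05) = 0.8985 Ω
R₍-20.4₎ = R₍20₎(1 + αΔT) = 0.8985 × (1 + 0.0042×-40.4) = 0.746 Ω
P = I²R = (417)² × 0.746 = 1.30×10^5 W

1.30×10^5 W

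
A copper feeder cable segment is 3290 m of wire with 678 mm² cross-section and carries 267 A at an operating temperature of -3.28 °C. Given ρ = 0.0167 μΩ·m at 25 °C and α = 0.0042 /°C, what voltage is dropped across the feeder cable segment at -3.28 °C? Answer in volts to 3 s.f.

19.1 V

ρ = 0.0167 μΩ·m = 1.67×10^-8 Ω·m
A = 678 mm² = 6.780e-04 m²
R₍25₎ = ρL/A = (1.67×10^-8)(3290)/(6.780e-04) = 0.08104 Ω
R₍-3.28₎ = R₍25₎(1 + αΔT) = 0.08104 × (1 + 0.0042×-28.3) = 0.07141 Ω
V = IR = 267 × 0.07141 = 19.1 V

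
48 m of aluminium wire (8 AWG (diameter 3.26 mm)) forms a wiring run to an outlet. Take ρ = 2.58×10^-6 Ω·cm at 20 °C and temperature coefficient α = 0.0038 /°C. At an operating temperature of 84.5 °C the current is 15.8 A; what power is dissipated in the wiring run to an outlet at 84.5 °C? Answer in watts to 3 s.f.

ρ = 2.58×10^-6 Ω·cm = 2.58×10^-8 Ω·m
A = π(3.26/2 mm)² = π(1.6300e-03 m)² = 8.347e-06 m²
R₍20₎ = ρL/A = (2.58×10^-8)(48)/(8.347e-06) = 0.1484 Ω
R₍84.5₎ = R₍20₎(1 + αΔT) = 0.1484 × (1 + 0.0038×64.5) = 0.1847 Ω
P = I²R = (15.8)² × 0.1847 = 46.1 W

46.1 W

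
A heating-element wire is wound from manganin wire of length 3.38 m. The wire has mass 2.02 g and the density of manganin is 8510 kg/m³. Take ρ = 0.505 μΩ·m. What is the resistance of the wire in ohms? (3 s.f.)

ρ = 0.505 μΩ·m = 5.05×10^-7 Ω·m
A = m/(density·L) = 0.00202/(8510×3.38) = 7.0227e-08 m²
R = ρL/A = (5.05×10^-7)(3.38)/(7.0227e-08) = 24.3 Ω

24.3 Ω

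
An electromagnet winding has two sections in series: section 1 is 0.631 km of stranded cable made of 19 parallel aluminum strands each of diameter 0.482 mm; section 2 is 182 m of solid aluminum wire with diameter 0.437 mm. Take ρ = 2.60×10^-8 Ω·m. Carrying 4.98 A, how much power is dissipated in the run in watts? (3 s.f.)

Section 1: A_strand = π(2.4100e-04)² = 1.825e-07 m²; R₁ = ρL/(N·A_s) = (2.60×10^-8)(631)/(19×1.825e-07) = 4.732 Ω
Section 2: A = π(d/2)² = π(2.1850e-04 m)² = 1.500e-07 m²
R₂ = (2.60×10^-8)(182)/(1.500e-07) = 31.55 Ω
R = R₁ + R₂ = 36.28 Ω
P = I²R = (4.98)² × 36.28 = 900 W

900 W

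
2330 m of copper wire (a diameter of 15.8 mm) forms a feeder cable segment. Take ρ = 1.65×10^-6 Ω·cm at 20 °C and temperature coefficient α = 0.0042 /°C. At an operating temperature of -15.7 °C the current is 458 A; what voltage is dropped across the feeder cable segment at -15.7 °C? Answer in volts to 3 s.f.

76.3 V

ρ = 1.65×10^-6 Ω·cm = 1.65×10^-8 Ω·m
A = π(d/2)² = π(7.9000e-03 m)² = 1.961e-04 m²
R₍20₎ = ρL/A = (1.65×10^-8)(2330)/(1.961e-04) = 0.1961 Ω
R₍-15.7₎ = R₍20₎(1 + αΔT) = 0.1961 × (1 + 0.0042×-35.7) = 0.1667 Ω
V = IR = 458 × 0.1667 = 76.3 V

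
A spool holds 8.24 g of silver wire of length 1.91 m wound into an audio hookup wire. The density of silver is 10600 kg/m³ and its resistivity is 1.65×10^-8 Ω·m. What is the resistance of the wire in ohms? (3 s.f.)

A = m/(density·L) = 0.00824/(10600×1.91) = 4.0699e-07 m²
R = ρL/A = (1.65×10^-8)(1.91)/(4.0699e-07) = 0.0774 Ω

0.0774 Ω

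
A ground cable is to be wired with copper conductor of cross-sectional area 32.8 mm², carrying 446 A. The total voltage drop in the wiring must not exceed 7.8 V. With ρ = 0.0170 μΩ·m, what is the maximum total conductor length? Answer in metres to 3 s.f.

ρ = 0.0170 μΩ·m = 1.70×10^-8 Ω·m
A = 32.8 mm² = 3.280e-05 m²
L_max = V_max·A/(1·ρI) = (7.8)(3.280e-05)/(1.70×10^-8×446) = 33.7 m

33.7 m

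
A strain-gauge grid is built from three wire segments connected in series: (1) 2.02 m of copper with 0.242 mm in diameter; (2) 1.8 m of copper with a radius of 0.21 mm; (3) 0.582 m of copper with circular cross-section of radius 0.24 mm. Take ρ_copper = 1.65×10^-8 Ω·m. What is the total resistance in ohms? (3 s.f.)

0.992 Ω

Seg 1: A = π(d/2)² = π(1.2100e-04 m)² = 4.600e-08 m²
R_1 = (1.65×10^-8)(2.02)/(4.600e-08) = 0.7246 Ω
Seg 2: A = πr² = π(2.1000e-04 m)² = 1.385e-07 m²
R_2 = (1.65×10^-8)(1.8)/(1.385e-07) = 0.2144 Ω
Seg 3: A = πr² = π(2.4000e-04 m)² = 1.810e-07 m²
R_3 = (1.65×10^-8)(0.582)/(1.810e-07) = 0.05307 Ω
R_total = R_1 + R_2 + R_3 = 0.992 Ω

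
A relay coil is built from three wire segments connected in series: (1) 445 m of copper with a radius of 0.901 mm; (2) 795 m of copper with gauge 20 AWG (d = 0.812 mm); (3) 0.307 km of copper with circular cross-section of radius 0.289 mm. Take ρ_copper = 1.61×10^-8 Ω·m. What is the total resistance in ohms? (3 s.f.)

46.4 Ω

Seg 1: A = πr² = π(9.0100e-04 m)² = 2.550e-06 m²
R_1 = (1.61×10^-8)(445)/(2.550e-06) = 2.809 Ω
Seg 2: A = π(0.812/2 mm)² = π(4.0600e-04 m)² = 5.178e-07 m²
R_2 = (1.61×10^-8)(795)/(5.178e-07) = 24.72 Ω
Seg 3: A = πr² = π(2.8900e-04 m)² = 2.624e-07 m²
R_3 = (1.61×10^-8)(307)/(2.624e-07) = 18.84 Ω
R_total = R_1 + R_2 + R_3 = 46.4 Ω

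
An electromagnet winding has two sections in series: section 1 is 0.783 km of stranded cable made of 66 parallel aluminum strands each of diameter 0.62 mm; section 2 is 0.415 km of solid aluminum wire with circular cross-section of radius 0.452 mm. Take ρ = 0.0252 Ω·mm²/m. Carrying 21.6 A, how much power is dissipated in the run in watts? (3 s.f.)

8060 W

ρ = 0.0252 Ω·mm²/m = 2.52×10^-8 Ω·m
Section 1: A_strand = π(3.1000e-04)² = 3.019e-07 m²; R₁ = ρL/(N·A_s) = (2.52×10^-8)(783)/(66×3.019e-07) = 0.9903 Ω
Section 2: A = πr² = π(4.5200e-04 m)² = 6.418e-07 m²
R₂ = (2.52×10^-8)(415)/(6.418e-07) = 16.29 Ω
R = R₁ + R₂ = 17.28 Ω
P = I²R = (21.6)² × 17.28 = 8060 W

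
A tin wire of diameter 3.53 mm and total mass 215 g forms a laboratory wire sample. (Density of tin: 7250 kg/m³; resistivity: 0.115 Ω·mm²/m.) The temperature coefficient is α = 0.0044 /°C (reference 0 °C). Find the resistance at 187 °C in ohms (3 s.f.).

ρ = 0.115 Ω·mm²/m = 1.15×10^-7 Ω·m
A = π(d/2)² = π(1.7650e-03 m)² = 9.7868e-06 m²
L = m/(density·A) = 0.215/(7250×9.7868e-06) = 3.03 m
R = ρL/A = (1.15×10^-7)(3.03)/(9.7868e-06) = 0.03561 Ω
R(187 °C) = 0.03561 × (1 + 0.0044×187) = 0.0649 Ω

0.0649 Ω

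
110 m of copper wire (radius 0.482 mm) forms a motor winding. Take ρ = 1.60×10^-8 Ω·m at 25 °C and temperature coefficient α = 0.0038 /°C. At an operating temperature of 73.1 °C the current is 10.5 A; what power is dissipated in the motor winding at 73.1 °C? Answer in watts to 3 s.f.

A = πr² = π(4.8200e-04 m)² = 7.299e-07 m²
R₍25₎ = ρL/A = (1.60×10^-8)(110)/(7.299e-07) = 2.411 Ω
R₍73.1₎ = R₍25₎(1 + αΔT) = 2.411 × (1 + 0.0038×48.1) = 2.852 Ω
P = I²R = (10.5)² × 2.852 = 314 W

314 W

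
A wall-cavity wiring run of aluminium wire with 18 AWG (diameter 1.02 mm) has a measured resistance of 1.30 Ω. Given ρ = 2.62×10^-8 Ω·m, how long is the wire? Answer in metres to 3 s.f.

A = π(1.02/2 mm)² = π(5.1000e-04 m)² = 8.171e-07 m²
L = RA/ρ = (1.3)(8.171e-07)/(2.62×10^-8) = 40.5 m

40.5 m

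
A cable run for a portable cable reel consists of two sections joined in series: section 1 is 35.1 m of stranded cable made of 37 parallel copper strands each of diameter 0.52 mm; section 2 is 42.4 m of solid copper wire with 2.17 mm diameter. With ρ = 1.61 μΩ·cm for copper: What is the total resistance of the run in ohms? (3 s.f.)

ρ = 1.61 μΩ·cm = 1.61×10^-8 Ω·m
Section 1: A_strand = π(2.6000e-04)² = 2.124e-07 m²; R₁ = ρL/(N·A_s) = (1.61×10^-8)(35.1)/(37×2.124e-07) = 0.07192 Ω
Section 2: A = π(d/2)² = π(1.0850e-03 m)² = 3.698e-06 m²
R₂ = (1.61×10^-8)(42.4)/(3.698e-06) = 0.1846 Ω
R = R₁ + R₂ = 0.256 Ω

0.256 Ω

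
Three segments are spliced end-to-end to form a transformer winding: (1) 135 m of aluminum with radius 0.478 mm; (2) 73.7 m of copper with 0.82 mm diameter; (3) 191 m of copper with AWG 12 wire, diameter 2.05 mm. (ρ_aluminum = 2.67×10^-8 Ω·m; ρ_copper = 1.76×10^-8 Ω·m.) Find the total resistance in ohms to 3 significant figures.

8.50 Ω

Seg 1: A = πr² = π(4.7800e-04 m)² = 7.178e-07 m²
R_1 = (2.67×10^-8)(135)/(7.178e-07) = 5.022 Ω
Seg 2: A = π(d/2)² = π(4.1000e-04 m)² = 5.281e-07 m²
R_2 = (1.76×10^-8)(73.7)/(5.281e-07) = 2.456 Ω
Seg 3: A = π(2.05/2 mm)² = π(1.0250e-03 m)² = 3.301e-06 m²
R_3 = (1.76×10^-8)(191)/(3.301e-06) = 1.018 Ω
R_total = R_1 + R_2 + R_3 = 8.50 Ω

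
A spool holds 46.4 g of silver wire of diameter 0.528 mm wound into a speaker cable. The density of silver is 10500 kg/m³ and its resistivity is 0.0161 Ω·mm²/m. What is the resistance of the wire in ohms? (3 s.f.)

1.48 Ω

ρ = 0.0161 Ω·mm²/m = 1.61×10^-8 Ω·m
A = π(d/2)² = π(2.6400e-04 m)² = 2.1896e-07 m²
L = m/(density·A) = 0.0464/(10500×2.1896e-07) = 20.18 m
R = ρL/A = (1.61×10^-8)(20.18)/(2.1896e-07) = 1.48 Ω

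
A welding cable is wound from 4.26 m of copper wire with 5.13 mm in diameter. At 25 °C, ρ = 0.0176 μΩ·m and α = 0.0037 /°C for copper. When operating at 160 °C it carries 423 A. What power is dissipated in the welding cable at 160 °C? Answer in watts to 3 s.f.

973 W

ρ = 0.0176 μΩ·m = 1.76×10^-8 Ω·m
A = π(d/2)² = π(2.5650e-03 m)² = 2.067e-05 m²
R₍25₎ = ρL/A = (1.76×10^-8)(4.26)/(2.067e-05) = 0.003627 Ω
R₍160₎ = R₍25₎(1 + αΔT) = 0.003627 × (1 + 0.0037×135) = 0.005439 Ω
P = I²R = (423)² × 0.005439 = 973 W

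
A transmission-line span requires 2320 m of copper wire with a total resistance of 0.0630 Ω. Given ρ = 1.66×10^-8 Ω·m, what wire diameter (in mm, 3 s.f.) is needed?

27.9 mm

A = ρL/R = (1.66×10^-8)(2320)/(0.063) = 6.113e-04 m²
d = 2√(A/π) = 2.790e-02 m = 27.9 mm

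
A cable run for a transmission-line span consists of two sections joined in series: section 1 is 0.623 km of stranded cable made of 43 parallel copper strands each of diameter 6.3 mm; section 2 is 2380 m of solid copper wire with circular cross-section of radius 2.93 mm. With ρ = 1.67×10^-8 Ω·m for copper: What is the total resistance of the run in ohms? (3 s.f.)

Section 1: A_strand = π(3.1500e-03)² = 3.117e-05 m²; R₁ = ρL/(N·A_s) = (1.67×10^-8)(623)/(43×3.117e-05) = 0.007762 Ω
Section 2: A = πr² = π(2.9300e-03 m)² = 2.697e-05 m²
R₂ = (1.67×10^-8)(2380)/(2.697e-05) = 1.474 Ω
R = R₁ + R₂ = 1.48 Ω

1.48 Ω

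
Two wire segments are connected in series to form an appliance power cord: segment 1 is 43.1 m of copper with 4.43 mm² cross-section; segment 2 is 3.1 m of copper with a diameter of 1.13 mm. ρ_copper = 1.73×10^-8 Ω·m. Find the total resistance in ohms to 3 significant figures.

0.222 Ω

Segment 1: A = 4.43 mm² = 4.430e-06 m²
R₁ = ρL/A = (1.73×10^-8)(43.1)/(4.430e-06) = 0.1683 Ω
Segment 2: A = π(d/2)² = π(5.6500e-04 m)² = 1.003e-06 m²
R₂ = (1.73×10^-8)(3.1)/(1.003e-06) = 0.05348 Ω
R = R₁ + R₂ = 0.222 Ω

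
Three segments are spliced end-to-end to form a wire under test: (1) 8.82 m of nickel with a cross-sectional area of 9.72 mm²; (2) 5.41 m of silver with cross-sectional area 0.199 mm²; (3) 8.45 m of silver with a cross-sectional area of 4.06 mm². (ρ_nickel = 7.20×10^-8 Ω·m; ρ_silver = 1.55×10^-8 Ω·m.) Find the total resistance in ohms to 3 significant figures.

Seg 1: A = 9.72 mm² = 9.720e-06 m²
R_1 = (7.20×10^-8)(8.82)/(9.720e-06) = 0.06533 Ω
Seg 2: A = 0.199 mm² = 1.990e-07 m²
R_2 = (1.55×10^-8)(5.41)/(1.990e-07) = 0.4214 Ω
Seg 3: A = 4.06 mm² = 4.060e-06 m²
R_3 = (1.55×10^-8)(8.45)/(4.060e-06) = 0.03226 Ω
R_total = R_1 + R_2 + R_3 = 0.519 Ω

0.519 Ω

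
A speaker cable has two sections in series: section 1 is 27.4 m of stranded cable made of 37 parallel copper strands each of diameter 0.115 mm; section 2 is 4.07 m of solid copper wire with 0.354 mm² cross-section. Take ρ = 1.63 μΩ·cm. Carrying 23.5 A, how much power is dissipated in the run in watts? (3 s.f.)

745 W

ρ = 1.63 μΩ·cm = 1.63×10^-8 Ω·m
Section 1: A_strand = π(5.7500e-05)² = 1.039e-08 m²; R₁ = ρL/(N·A_s) = (1.63×10^-8)(27.4)/(37×1.039e-08) = 1.162 Ω
Section 2: A = 0.354 mm² = 3.540e-07 m²
R₂ = (1.63×10^-8)(4.07)/(3.540e-07) = 0.1874 Ω
R = R₁ + R₂ = 1.35 Ω
P = I²R = (23.5)² × 1.35 = 745 W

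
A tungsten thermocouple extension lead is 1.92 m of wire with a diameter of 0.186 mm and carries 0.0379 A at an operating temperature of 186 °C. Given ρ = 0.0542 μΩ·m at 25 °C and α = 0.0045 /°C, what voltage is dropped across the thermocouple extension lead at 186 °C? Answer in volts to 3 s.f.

0.250 V

ρ = 0.0542 μΩ·m = 5.42×10^-8 Ω·m
A = π(d/2)² = π(9.3000e-05 m)² = 2.717e-08 m²
R₍25₎ = ρL/A = (5.42×10^-8)(1.92)/(2.717e-08) = 3.83 Ω
R₍186₎ = R₍25₎(1 + αΔT) = 3.83 × (1 + 0.0045×161) = 6.605 Ω
V = IR = 0.0379 × 6.605 = 0.250 V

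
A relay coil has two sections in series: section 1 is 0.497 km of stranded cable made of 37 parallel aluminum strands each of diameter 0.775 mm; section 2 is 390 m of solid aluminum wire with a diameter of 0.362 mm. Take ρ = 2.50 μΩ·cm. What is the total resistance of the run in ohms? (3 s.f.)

95.4 Ω

ρ = 2.50 μΩ·cm = 2.50×10^-8 Ω·m
Section 1: A_strand = π(3.8750e-04)² = 4.717e-07 m²; R₁ = ρL/(N·A_s) = (2.50×10^-8)(497)/(37×4.717e-07) = 0.7119 Ω
Section 2: A = π(d/2)² = π(1.8100e-04 m)² = 1.029e-07 m²
R₂ = (2.50×10^-8)(390)/(1.029e-07) = 94.73 Ω
R = R₁ + R₂ = 95.4 Ω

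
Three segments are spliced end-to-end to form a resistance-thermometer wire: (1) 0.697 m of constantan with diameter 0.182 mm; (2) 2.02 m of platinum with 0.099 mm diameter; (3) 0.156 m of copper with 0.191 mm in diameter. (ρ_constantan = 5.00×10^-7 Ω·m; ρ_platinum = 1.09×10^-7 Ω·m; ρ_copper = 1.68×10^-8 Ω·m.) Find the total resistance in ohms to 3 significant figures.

Seg 1: A = π(d/2)² = π(9.1000e-05 m)² = 2.602e-08 m²
R_1 = (5.00×10^-7)(0.697)/(2.602e-08) = 13.4 Ω
Seg 2: A = π(d/2)² = π(4.9500e-05 m)² = 7.698e-09 m²
R_2 = (1.09×10^-7)(2.02)/(7.698e-09) = 28.6 Ω
Seg 3: A = π(d/2)² = π(9.5500e-05 m)² = 2.865e-08 m²
R_3 = (1.68×10^-8)(0.156)/(2.865e-08) = 0.09147 Ω
R_total = R_1 + R_2 + R_3 = 42.1 Ω

42.1 Ω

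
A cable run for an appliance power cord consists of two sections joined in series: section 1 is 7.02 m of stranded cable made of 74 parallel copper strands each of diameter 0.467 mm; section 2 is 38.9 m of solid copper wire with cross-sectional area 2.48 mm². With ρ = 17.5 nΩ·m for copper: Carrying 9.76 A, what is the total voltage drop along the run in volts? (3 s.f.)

ρ = 17.5 nΩ·m = 1.75×10^-8 Ω·m
Section 1: A_strand = π(2.3350e-04)² = 1.713e-07 m²; R₁ = ρL/(N·A_s) = (1.75×10^-8)(7.02)/(74×1.713e-07) = 0.009692 Ω
Section 2: A = 2.48 mm² = 2.480e-06 m²
R₂ = (1.75×10^-8)(38.9)/(2.480e-06) = 0.2745 Ω
R = R₁ + R₂ = 0.2842 Ω
V = IR = 9.76 × 0.2842 = 2.77 V

2.77 V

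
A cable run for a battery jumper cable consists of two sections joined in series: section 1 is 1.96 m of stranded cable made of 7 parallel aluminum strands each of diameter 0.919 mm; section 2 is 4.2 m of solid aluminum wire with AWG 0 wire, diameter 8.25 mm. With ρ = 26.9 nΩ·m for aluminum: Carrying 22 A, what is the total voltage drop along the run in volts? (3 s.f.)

ρ = 26.9 nΩ·m = 2.69×10^-8 Ω·m
Section 1: A_strand = π(4.5950e-04)² = 6.633e-07 m²; R₁ = ρL/(N·A_s) = (2.69×10^-8)(1.96)/(7×6.633e-07) = 0.01136 Ω
Section 2: A = π(8.25/2 mm)² = π(4.1250e-03 m)² = 5.346e-05 m²
R₂ = (2.69×10^-8)(4.2)/(5.346e-05) = 0.002114 Ω
R = R₁ + R₂ = 0.01347 Ω
V = IR = 22 × 0.01347 = 0.296 V

0.296 V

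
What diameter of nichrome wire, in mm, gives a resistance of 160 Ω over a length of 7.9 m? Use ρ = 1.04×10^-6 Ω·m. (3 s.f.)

A = ρL/R = (1.04×10^-6)(7.9)/(160) = 5.135e-08 m²
d = 2√(A/π) = 2.557e-04 m = 0.256 mm

0.256 mm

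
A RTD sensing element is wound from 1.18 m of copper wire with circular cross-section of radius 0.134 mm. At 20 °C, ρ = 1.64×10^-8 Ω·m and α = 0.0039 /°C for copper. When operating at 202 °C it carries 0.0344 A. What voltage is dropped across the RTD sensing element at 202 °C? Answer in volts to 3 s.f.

0.0202 V

A = πr² = π(1.3400e-04 m)² = 5.641e-08 m²
R₍20₎ = ρL/A = (1.64×10^-8)(1.18)/(5.641e-08) = 0.3431 Ω
R₍202₎ = R₍20₎(1 + αΔT) = 0.3431 × (1 + 0.0039×182) = 0.5866 Ω
V = IR = 0.0344 × 0.5866 = 0.0202 V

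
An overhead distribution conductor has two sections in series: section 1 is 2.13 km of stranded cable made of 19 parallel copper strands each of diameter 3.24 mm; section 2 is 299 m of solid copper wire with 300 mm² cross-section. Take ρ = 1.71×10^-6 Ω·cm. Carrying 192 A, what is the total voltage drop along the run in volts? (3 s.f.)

47.9 V

ρ = 1.71×10^-6 Ω·cm = 1.71×10^-8 Ω·m
Section 1: A_strand = π(1.6200e-03)² = 8.245e-06 m²; R₁ = ρL/(N·A_s) = (1.71×10^-8)(2130)/(19×8.245e-06) = 0.2325 Ω
Section 2: A = 300 mm² = 3.000e-04 m²
R₂ = (1.71×10^-8)(299)/(3.000e-04) = 0.01704 Ω
R = R₁ + R₂ = 0.2496 Ω
V = IR = 192 × 0.2496 = 47.9 V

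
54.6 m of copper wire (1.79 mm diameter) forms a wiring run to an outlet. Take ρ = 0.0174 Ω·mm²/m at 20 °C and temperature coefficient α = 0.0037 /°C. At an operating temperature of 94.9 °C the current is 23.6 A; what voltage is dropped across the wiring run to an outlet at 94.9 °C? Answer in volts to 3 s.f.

11.4 V

ρ = 0.0174 Ω·mm²/m = 1.74×10^-8 Ω·m
A = π(d/2)² = π(8.9500e-04 m)² = 2.516e-06 m²
R₍20₎ = ρL/A = (1.74×10^-8)(54.6)/(2.516e-06) = 0.3775 Ω
R₍94.9₎ = R₍20₎(1 + αΔT) = 0.3775 × (1 + 0.0037×74.9) = 0.4821 Ω
V = IR = 23.6 × 0.4821 = 11.4 V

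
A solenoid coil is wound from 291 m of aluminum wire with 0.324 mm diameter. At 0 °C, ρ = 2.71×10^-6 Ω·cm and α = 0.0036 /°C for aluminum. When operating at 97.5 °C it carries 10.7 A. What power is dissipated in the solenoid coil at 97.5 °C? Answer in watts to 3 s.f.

ρ = 2.71×10^-6 Ω·cm = 2.71×10^-8 Ω·m
A = π(d/2)² = π(1.6200e-04 m)² = 8.245e-08 m²
R₍0₎ = ρL/A = (2.71×10^-8)(291)/(8.245e-08) = 95.65 Ω
R₍97.5₎ = R₍0₎(1 + αΔT) = 95.65 × (1 + 0.0036×97.5) = 129.2 Ω
P = I²R = (10.7)² × 129.2 = 14800 W

14800 W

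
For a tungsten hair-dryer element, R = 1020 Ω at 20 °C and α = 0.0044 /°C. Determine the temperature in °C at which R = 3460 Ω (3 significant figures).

564 °C

R = R₀(1 + α(T − T₀)) ⇒ T = T₀ + (R/R₀ − 1)/α
T = 20 + (3460/1020 − 1)/0.0044 = 20 + (2.392)/0.0044 = 564 °C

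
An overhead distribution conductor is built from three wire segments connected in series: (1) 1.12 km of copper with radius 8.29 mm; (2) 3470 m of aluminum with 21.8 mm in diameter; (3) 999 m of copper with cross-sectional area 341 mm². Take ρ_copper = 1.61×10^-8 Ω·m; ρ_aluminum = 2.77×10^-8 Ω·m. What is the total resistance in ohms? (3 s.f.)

0.388 Ω

Seg 1: A = πr² = π(8.2900e-03 m)² = 2.159e-04 m²
R_1 = (1.61×10^-8)(1120)/(2.159e-04) = 0.08352 Ω
Seg 2: A = π(d/2)² = π(1.0900e-02 m)² = 3.733e-04 m²
R_2 = (2.77×10^-8)(3470)/(3.733e-04) = 0.2575 Ω
Seg 3: A = 341 mm² = 3.410e-04 m²
R_3 = (1.61×10^-8)(999)/(3.410e-04) = 0.04717 Ω
R_total = R_1 + R_2 + R_3 = 0.388 Ω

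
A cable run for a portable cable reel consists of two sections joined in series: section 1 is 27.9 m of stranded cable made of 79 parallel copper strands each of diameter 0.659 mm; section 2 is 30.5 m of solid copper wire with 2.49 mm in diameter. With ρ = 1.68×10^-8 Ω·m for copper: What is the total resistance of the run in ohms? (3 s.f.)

0.123 Ω

Section 1: A_strand = π(3.2950e-04)² = 3.411e-07 m²; R₁ = ρL/(N·A_s) = (1.68×10^-8)(27.9)/(79×3.411e-07) = 0.0174 Ω
Section 2: A = π(d/2)² = π(1.2450e-03 m)² = 4.870e-06 m²
R₂ = (1.68×10^-8)(30.5)/(4.870e-06) = 0.1052 Ω
R = R₁ + R₂ = 0.123 Ω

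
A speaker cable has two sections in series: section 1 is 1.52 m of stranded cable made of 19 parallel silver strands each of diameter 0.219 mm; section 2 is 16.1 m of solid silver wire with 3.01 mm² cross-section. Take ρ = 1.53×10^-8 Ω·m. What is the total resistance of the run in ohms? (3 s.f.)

0.114 Ω

Section 1: A_strand = π(1.0950e-04)² = 3.767e-08 m²; R₁ = ρL/(N·A_s) = (1.53×10^-8)(1.52)/(19×3.767e-08) = 0.03249 Ω
Section 2: A = 3.01 mm² = 3.010e-06 m²
R₂ = (1.53×10^-8)(16.1)/(3.010e-06) = 0.08184 Ω
R = R₁ + R₂ = 0.114 Ω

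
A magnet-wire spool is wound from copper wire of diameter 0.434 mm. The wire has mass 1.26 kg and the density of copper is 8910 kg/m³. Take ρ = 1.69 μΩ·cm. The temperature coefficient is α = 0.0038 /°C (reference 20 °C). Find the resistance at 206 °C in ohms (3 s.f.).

186 Ω

ρ = 1.69 μΩ·cm = 1.69×10^-8 Ω·m
A = π(d/2)² = π(2.1700e-04 m)² = 1.4793e-07 m²
L = m/(density·A) = 1.26/(8910×1.4793e-07) = 955.9 m
R = ρL/A = (1.69×10^-8)(955.9)/(1.4793e-07) = 109.2 Ω
R(206 °C) = 109.2 × (1 + 0.0038×186) = 186 Ω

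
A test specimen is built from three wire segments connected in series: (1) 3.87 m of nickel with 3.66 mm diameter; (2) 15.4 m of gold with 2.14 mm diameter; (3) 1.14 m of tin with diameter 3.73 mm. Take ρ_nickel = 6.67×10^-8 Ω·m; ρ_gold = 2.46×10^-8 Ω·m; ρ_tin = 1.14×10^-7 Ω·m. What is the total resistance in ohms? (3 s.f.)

Seg 1: A = π(d/2)² = π(1.8300e-03 m)² = 1.052e-05 m²
R_1 = (6.67×10^-8)(3.87)/(1.052e-05) = 0.02453 Ω
Seg 2: A = π(d/2)² = π(1.0700e-03 m)² = 3.597e-06 m²
R_2 = (2.46×10^-8)(15.4)/(3.597e-06) = 0.1053 Ω
Seg 3: A = π(d/2)² = π(1.8650e-03 m)² = 1.093e-05 m²
R_3 = (1.14×10^-7)(1.14)/(1.093e-05) = 0.01189 Ω
R_total = R_1 + R_2 + R_3 = 0.142 Ω

0.142 Ω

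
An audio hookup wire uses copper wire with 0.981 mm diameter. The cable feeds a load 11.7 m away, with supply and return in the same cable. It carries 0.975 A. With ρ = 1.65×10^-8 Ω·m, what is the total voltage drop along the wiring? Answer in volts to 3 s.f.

A = π(d/2)² = π(4.9050e-04 m)² = 7.558e-07 m²
Total conductor length (both ways) L = 2 × 11.7 = 23.4 m
R = ρL/A = (1.65×10^-8)(23.4)/(7.558e-07) = 0.5108 Ω
V = IR = 0.975 × 0.5108 = 0.498 V

0.498 V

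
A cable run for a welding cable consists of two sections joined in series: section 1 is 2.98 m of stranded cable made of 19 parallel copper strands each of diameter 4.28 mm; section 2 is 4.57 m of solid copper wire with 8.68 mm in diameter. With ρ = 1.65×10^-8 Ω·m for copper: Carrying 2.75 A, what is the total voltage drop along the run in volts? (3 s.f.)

0.00400 V

Section 1: A_strand = π(2.1400e-03)² = 1.439e-05 m²; R₁ = ρL/(N·A_s) = (1.65×10^-8)(2.98)/(19×1.439e-05) = 1.799×10^-4 Ω
Section 2: A = π(d/2)² = π(4.3400e-03 m)² = 5.917e-05 m²
R₂ = (1.65×10^-8)(4.57)/(5.917e-05) = 0.001274 Ω
R = R₁ + R₂ = 0.001454 Ω
V = IR = 2.75 × 0.001454 = 0.00400 V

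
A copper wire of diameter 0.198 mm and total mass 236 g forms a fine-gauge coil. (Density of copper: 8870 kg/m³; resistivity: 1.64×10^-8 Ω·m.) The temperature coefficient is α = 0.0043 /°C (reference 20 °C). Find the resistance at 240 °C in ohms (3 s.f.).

A = π(d/2)² = π(9.9000e-05 m)² = 3.0791e-08 m²
L = m/(density·A) = 0.236/(8870×3.0791e-08) = 864.1 m
R = ρL/A = (1.64×10^-8)(864.1)/(3.0791e-08) = 460.2 Ω
R(240 °C) = 460.2 × (1 + 0.0043×220) = 896 Ω

896 Ω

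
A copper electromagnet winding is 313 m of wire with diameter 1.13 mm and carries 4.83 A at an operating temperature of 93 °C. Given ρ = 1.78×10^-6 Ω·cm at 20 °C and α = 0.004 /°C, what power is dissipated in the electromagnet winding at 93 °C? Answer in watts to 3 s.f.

ρ = 1.78×10^-6 Ω·cm = 1.78×10^-8 Ω·m
A = π(d/2)² = π(5.6500e-04 m)² = 1.003e-06 m²
R₍20₎ = ρL/A = (1.78×10^-8)(313)/(1.003e-06) = 5.555 Ω
R₍93₎ = R₍20₎(1 + αΔT) = 5.555 × (1 + 0.004×73) = 7.178 Ω
P = I²R = (4.83)² × 7.178 = 167 W

167 W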